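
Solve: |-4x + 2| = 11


An absolute value equation |expr| = 11 gives two cases:
Case 1: -4x + 2 = 11
  -4x = 9, so x = -9/4
Case 2: -4x + 2 = -11
  -4x = -13, so x = 13/4

x = -9/4, x = 13/4


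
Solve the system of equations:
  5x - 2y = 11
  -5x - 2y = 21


Using Cramer's rule:
Determinant D = (5)(-2) - (-5)(-2) = -10 - 10 = -20
Dx = (11)(-2) - (21)(-2) = -22 + 42 = 20
Dy = (5)(21) - (-5)(11) = 105 + 55 = 160
x = Dx/D = 20/-20 = -1
y = Dy/D = 160/-20 = -8

x = -1, y = -8


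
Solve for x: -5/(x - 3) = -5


Multiply both sides by (x - 3): -5 = -5(x - 3)
Distribute: -5 = -5x + 15
-5x = -5 - 15 = -20
x = 4

x = 4


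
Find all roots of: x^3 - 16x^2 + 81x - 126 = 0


Let p(x) = x^3 - 16x^2 + 81x - 126. By the rational root theorem (leading coefficient 1), any rational root is an integer divisor of 126: try ±1, ±2, ... in turn.
Test x = 1: value = -60 ≠ 0.
Test x = -1: value = -224 ≠ 0.
Test x = 2: value = -20 ≠ 0.
Test x = -2: value = -360 ≠ 0.
Test x = 3: value = 0 ✓, so (x - 3) is a factor.
Synthetic division by (x - 3): bring down 1; 1(3) - 16 = -13; (-13)(3) + 81 = 42; 42(3) - 126 = 0 → quotient x^2 - 13x + 42, remainder 0.
Solve the quadratic x^2 - 13x + 42 = 0: discriminant = (-13)^2 - 4(1)(42) = 169 - 168 = 1.
sqrt(1) = 1, so x = (13 ± 1)/2: x = 7 or x = 6.
Collecting all roots found:

x = 3, x = 6, x = 7


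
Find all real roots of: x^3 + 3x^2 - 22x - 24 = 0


Let p(x) = x^3 + 3x^2 - 22x - 24. By the rational root theorem (leading coefficient 1), any rational root is an integer divisor of 24: try ±1, ±2, ... in turn.
Test x = 1: value = -42 ≠ 0.
Test x = -1: value = 0 ✓, so (x + 1) is a factor.
Synthetic division by (x + 1): bring down 1; 1(-1) + 3 = 2; 2(-1) - 22 = -24; (-24)(-1) - 24 = 0 → quotient x^2 + 2x - 24, remainder 0.
Solve the quadratic x^2 + 2x - 24 = 0: discriminant = 2^2 - 4(1)(-24) = 4 + 96 = 100.
sqrt(100) = 10, so x = (-2 ± 10)/2: x = 4 or x = -6.

x = -6, x = -1, x = 4


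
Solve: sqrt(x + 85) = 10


Square both sides: x + 85 = 10^2 = 100
x = 100 - 85 = 15
x = 15
Check: sqrt(1*15 + 85) = sqrt(100) = 10 ✓

x = 15


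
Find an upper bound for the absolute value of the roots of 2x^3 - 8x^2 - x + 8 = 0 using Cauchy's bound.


Cauchy's bound: all roots r satisfy |r| <= 1 + max(|a_i/a_n|) for i = 0,...,n-1
where a_n is the leading coefficient.

Coefficients: [2, -8, -1, 8]
Leading coefficient a_n = 2
Ratios |a_i/a_n|: 4, 1/2, 4
Maximum ratio: 4
Cauchy's bound: |r| <= 1 + 4 = 5

Upper bound = 5


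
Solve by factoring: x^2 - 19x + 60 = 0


We need two numbers that multiply to 60 and add to -19.
Those numbers are -4 and -15 (since (-4) * (-15) = 60 and (-4) + (-15) = -19).
So x^2 - 19x + 60 = (x - 4)(x - 15) = 0
Setting each factor to zero: x = 4 or x = 15

x = 4, x = 15


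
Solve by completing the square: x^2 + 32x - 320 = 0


Start: x^2 + 32x - 320 = 0
Move constant: x^2 + 32x = 320
Half of 32 is 16, squared is 256
Add 256 to both sides: x^2 + 32x + 256 = 576
(x + 16)^2 = 576
x + 16 = ±24
x = -16 + 24 = 8 or x = -16 - 24 = -40

x = -40, x = 8


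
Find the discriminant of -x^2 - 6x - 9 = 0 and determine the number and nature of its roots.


For ax^2 + bx + c = 0, discriminant D = b^2 - 4ac
Here a = -1, b = -6, c = -9
D = (-6)^2 - 4(-1)(-9) = 36 - 36 = 0

D = 0
The equation has exactly 1 real root (a repeated/double root).

Discriminant = 0, 1 repeated real root


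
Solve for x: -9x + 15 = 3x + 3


Starting with: -9x + 15 = 3x + 3
Move all x terms to left: (-9 - 3)x = 3 - 15
Simplify: -12x = -12
Divide both sides by -12: x = 1

x = 1


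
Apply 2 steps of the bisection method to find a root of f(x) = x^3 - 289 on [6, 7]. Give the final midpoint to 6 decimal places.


f(x) = x^3 - 289
f(6) = -73 < 0
f(7) = 54 > 0

Step 1: midpoint = (6.000000 + 7.000000)/2 = 6.500000
  f(6.500000) = -14.375000
  f(mid) < 0, so root is in [6.500000, 7.000000]

Step 2: midpoint = (6.500000 + 7.000000)/2 = 6.750000
  f(6.750000) = 18.546875
  f(mid) > 0, so root is in [6.500000, 6.750000]

midpoint = 6.750000


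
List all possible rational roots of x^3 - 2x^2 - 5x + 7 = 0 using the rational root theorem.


Rational root theorem: possible roots are ±p/q where:
  p divides the constant term (7): p ∈ {1, 7}
  q divides the leading coefficient (1): q ∈ {1}

All possible rational roots: -7, -1, 1, 7

-7, -1, 1, 7


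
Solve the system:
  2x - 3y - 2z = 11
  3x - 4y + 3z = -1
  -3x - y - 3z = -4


Using Cramer's rule. Expand each determinant along the first row.
D  = 2*[(-4)*(-3) - 3*(-1)] - (-3)*[3*(-3) - 3*(-3)] + (-2)*[3*(-1) - (-4)*(-3)]
  = 2*(15) - (-3)*(0) + (-2)*(-15) = 60
Dx = 11*[(-4)*(-3) - 3*(-1)] - (-3)*[(-1)*(-3) - 3*(-4)] + (-2)*[(-1)*(-1) - (-4)*(-4)]
  = 11*(15) - (-3)*(15) + (-2)*(-15) = 240
Dy = 2*[(-1)*(-3) - 3*(-4)] - 11*[3*(-3) - 3*(-3)] + (-2)*[3*(-4) - (-1)*(-3)]
  = 2*(15) - 11*(0) + (-2)*(-15) = 60
Dz = 2*[(-4)*(-4) - (-1)*(-1)] - (-3)*[3*(-4) - (-1)*(-3)] + 11*[3*(-1) - (-4)*(-3)]
  = 2*(15) - (-3)*(-15) + 11*(-15) = -180
x = Dx/D = 240/60 = 4, y = Dy/D = 60/60 = 1, z = Dz/D = -180/60 = -3
Check eq1: (2)(4) + (-3)(1) + (-2)(-3) = 11 = 11 ✓
Check eq2: (3)(4) + (-4)(1) + (3)(-3) = -1 = -1 ✓
Check eq3: (-3)(4) + (-1)(1) + (-3)(-3) = -4 = -4 ✓

x = 4, y = 1, z = -3


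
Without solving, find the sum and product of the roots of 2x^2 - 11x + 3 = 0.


By Vieta's formulas for ax^2 + bx + c = 0:
  Sum of roots = -b/a
  Product of roots = c/a

Here a = 2, b = -11, c = 3
Sum = -(-11)/2 = 11/2
Product = 3/2 = 3/2

Sum = 11/2, Product = 3/2


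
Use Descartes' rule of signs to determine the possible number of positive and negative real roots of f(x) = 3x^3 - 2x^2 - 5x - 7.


Descartes' rule of signs:

For positive roots, count sign changes in f(x) = 3x^3 - 2x^2 - 5x - 7:
Signs of coefficients: +, -, -, -
Number of sign changes: 1
Possible positive real roots: 1

For negative roots, examine f(-x) = -3x^3 - 2x^2 + 5x - 7:
Signs of coefficients: -, -, +, -
Number of sign changes: 2
Possible negative real roots: 2, 0

Positive roots: 1; Negative roots: 2 or 0


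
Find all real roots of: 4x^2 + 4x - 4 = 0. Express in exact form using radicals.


Using the quadratic formula: x = (-b ± sqrt(b^2 - 4ac)) / (2a)
Here a = 4, b = 4, c = -4
Discriminant = b^2 - 4ac = 4^2 - 4(4)(-4) = 16 + 64 = 80
Since discriminant = 80 > 0, there are two real roots.
x = (-4 ± 4*sqrt(5)) / 8
Simplifying: x = (-1 ± sqrt(5)) / 2
Numerically: x ≈ 0.6180 or x ≈ -1.6180

x = (-1 + sqrt(5)) / 2 or x = (-1 - sqrt(5)) / 2


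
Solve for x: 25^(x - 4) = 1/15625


Express both sides with the same base.
1/15625 = 25^(-3)
Since the bases match, equate exponents: x - 4 = -3
So x = -3 - (-4) = 1

x = 1


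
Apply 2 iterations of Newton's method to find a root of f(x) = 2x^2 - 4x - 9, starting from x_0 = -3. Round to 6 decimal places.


Newton's method: x_(n+1) = x_n - f(x_n)/f'(x_n)
f(x) = 2x^2 - 4x - 9
f'(x) = 4x - 4

Iteration 1:
  f(-3.000000) = 21.000000
  f'(-3.000000) = -16.000000
  x_1 = -3.000000 - (21.000000)/(-16.000000) = -1.687500

Iteration 2:
  f(-1.687500) = 3.445312
  f'(-1.687500) = -10.750000
  x_2 = -1.687500 - (3.445312)/(-10.750000) = -1.367006

x_2 = -1.367006


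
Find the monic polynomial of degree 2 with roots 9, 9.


A monic polynomial with roots 9, 9 is:
p(x) = (x - 9)(x - 9)
After multiplying by (x - 9): x - 9
After multiplying by (x - 9): x^2 - 18x + 81

x^2 - 18x + 81


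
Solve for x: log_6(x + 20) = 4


Convert to exponential form: x + 20 = 6^4 = 1296
x = 1296 - 20 = 1276
Check: log_6(1276 + 20) = log_6(1296) = log_6(1296) = 4 ✓

x = 1276


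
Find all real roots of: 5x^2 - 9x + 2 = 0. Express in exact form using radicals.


Using the quadratic formula: x = (-b ± sqrt(b^2 - 4ac)) / (2a)
Here a = 5, b = -9, c = 2
Discriminant = b^2 - 4ac = (-9)^2 - 4(5)(2) = 81 - 40 = 41
Since discriminant = 41 > 0, there are two real roots.
x = (9 ± sqrt(41)) / 10
Numerically: x ≈ 1.5403 or x ≈ 0.2597

x = (9 + sqrt(41)) / 10 or x = (9 - sqrt(41)) / 10


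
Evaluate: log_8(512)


We need the exponent such that 8^? = 512
8^3 = 512
Therefore log_8(512) = 3

3


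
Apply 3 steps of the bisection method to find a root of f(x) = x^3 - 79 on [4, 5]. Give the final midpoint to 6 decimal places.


f(x) = x^3 - 79
f(4) = -15 < 0
f(5) = 46 > 0

Step 1: midpoint = (4.000000 + 5.000000)/2 = 4.500000
  f(4.500000) = 12.125000
  f(mid) > 0, so root is in [4.000000, 4.500000]

Step 2: midpoint = (4.000000 + 4.500000)/2 = 4.250000
  f(4.250000) = -2.234375
  f(mid) < 0, so root is in [4.250000, 4.500000]

Step 3: midpoint = (4.250000 + 4.500000)/2 = 4.375000
  f(4.375000) = 4.740234
  f(mid) > 0, so root is in [4.250000, 4.375000]

midpoint = 4.375000


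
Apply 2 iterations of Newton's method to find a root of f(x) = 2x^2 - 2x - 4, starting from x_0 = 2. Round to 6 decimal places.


Newton's method: x_(n+1) = x_n - f(x_n)/f'(x_n)
f(x) = 2x^2 - 2x - 4
f'(x) = 4x - 2

Iteration 1:
  f(2.000000) = 0.000000
  f'(2.000000) = 6.000000
  x_1 = 2.000000 - (0.000000)/(6.000000) = 2.000000

Iteration 2:
  f(2.000000) = 0.000000
  f'(2.000000) = 6.000000
  x_2 = 2.000000 - (0.000000)/(6.000000) = 2.000000

x_2 = 2.000000


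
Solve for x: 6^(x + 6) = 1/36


Express both sides with the same base.
1/36 = 6^(-2)
Since the bases match, equate exponents: x + 6 = -2
So x = -2 - (6) = -8

x = -8


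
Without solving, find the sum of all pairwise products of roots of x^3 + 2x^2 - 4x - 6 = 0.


By Vieta's formulas for x^3 + bx^2 + cx + d = 0:
  r1 + r2 + r3 = -b/a = -2
  r1*r2 + r1*r3 + r2*r3 = c/a = -4
  r1*r2*r3 = -d/a = 6


Sum of pairwise products = -4


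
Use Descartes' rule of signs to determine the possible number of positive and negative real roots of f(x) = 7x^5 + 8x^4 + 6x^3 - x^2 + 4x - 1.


Descartes' rule of signs:

For positive roots, count sign changes in f(x) = 7x^5 + 8x^4 + 6x^3 - x^2 + 4x - 1:
Signs of coefficients: +, +, +, -, +, -
Number of sign changes: 3
Possible positive real roots: 3, 1

For negative roots, examine f(-x) = -7x^5 + 8x^4 - 6x^3 - x^2 - 4x - 1:
Signs of coefficients: -, +, -, -, -, -
Number of sign changes: 2
Possible negative real roots: 2, 0

Positive roots: 3 or 1; Negative roots: 2 or 0


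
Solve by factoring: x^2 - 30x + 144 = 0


We need two numbers that multiply to 144 and add to -30.
Those numbers are -24 and -6 (since (-24) * (-6) = 144 and (-24) + (-6) = -30).
So x^2 - 30x + 144 = (x - 24)(x - 6) = 0
Setting each factor to zero: x = 24 or x = 6

x = 6, x = 24


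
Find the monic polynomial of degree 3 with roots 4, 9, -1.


A monic polynomial with roots 4, 9, -1 is:
p(x) = (x - 4)(x - 9)(x + 1)
After multiplying by (x - 4): x - 4
After multiplying by (x - 9): x^2 - 13x + 36
After multiplying by (x + 1): x^3 - 12x^2 + 23x + 36

x^3 - 12x^2 + 23x + 36


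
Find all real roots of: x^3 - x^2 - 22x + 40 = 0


Let p(x) = x^3 - x^2 - 22x + 40. By the rational root theorem (leading coefficient 1), any rational root is an integer divisor of 40: try ±1, ±2, ... in turn.
Test x = 1: value = 18 ≠ 0.
Test x = -1: value = 60 ≠ 0.
Test x = 2: value = 0 ✓, so (x - 2) is a factor.
Synthetic division by (x - 2): bring down 1; 1(2) - 1 = 1; 1(2) - 22 = -20; (-20)(2) + 40 = 0 → quotient x^2 + x - 20, remainder 0.
Solve the quadratic x^2 + x - 20 = 0: discriminant = 1^2 - 4(1)(-20) = 1 + 80 = 81.
sqrt(81) = 9, so x = (-1 ± 9)/2: x = 4 or x = -5.

x = -5, x = 2, x = 4


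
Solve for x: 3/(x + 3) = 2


Multiply both sides by (x + 3): 3 = 2(x + 3)
Distribute: 3 = 2x + 6
2x = 3 - 6 = -3
x = -3/2

x = -3/2


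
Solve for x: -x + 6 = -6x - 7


Starting with: -x + 6 = -6x - 7
Move all x terms to left: (-1 + 6)x = -7 - 6
Simplify: 5x = -13
Divide both sides by 5: x = -13/5

x = -13/5


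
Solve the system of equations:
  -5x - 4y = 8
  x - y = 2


Using Cramer's rule:
Determinant D = (-5)(-1) - (1)(-4) = 5 + 4 = 9
Dx = (8)(-1) - (2)(-4) = -8 + 8 = 0
Dy = (-5)(2) - (1)(8) = -10 - 8 = -18
x = Dx/D = 0/9 = 0
y = Dy/D = -18/9 = -2

x = 0, y = -2


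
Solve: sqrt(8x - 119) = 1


Square both sides: 8x - 119 = 1^2 = 1
8x = 1 + 119 = 120
x = 15
Check: sqrt(8*15 - 119) = sqrt(1) = 1 ✓

x = 15


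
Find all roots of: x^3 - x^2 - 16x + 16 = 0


Let p(x) = x^3 - x^2 - 16x + 16. By the rational root theorem (leading coefficient 1), any rational root is an integer divisor of 16: try ±1, ±2, ... in turn.
Test x = 1: value = 0 ✓, so (x - 1) is a factor.
Synthetic division by (x - 1): bring down 1; 1(1) - 1 = 0; 0(1) - 16 = -16; (-16)(1) + 16 = 0 → quotient x^2 - 16, remainder 0.
Solve the quadratic x^2 - 16 = 0: discriminant = 0^2 - 4(1)(-16) = 0 + 64 = 64.
sqrt(64) = 8, so x = (0 ± 8)/2: x = 4 or x = -4.
Collecting all roots found:

x = -4, x = 1, x = 4


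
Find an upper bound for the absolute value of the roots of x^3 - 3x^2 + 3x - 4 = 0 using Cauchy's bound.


Cauchy's bound: all roots r satisfy |r| <= 1 + max(|a_i/a_n|) for i = 0,...,n-1
where a_n is the leading coefficient.

Coefficients: [1, -3, 3, -4]
Leading coefficient a_n = 1
Ratios |a_i/a_n|: 3, 3, 4
Maximum ratio: 4
Cauchy's bound: |r| <= 1 + 4 = 5

Upper bound = 5


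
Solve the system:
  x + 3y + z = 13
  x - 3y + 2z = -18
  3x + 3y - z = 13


Using Cramer's rule. Expand each determinant along the first row.
D  = 1*[(-3)*(-1) - 2*3] - 3*[1*(-1) - 2*3] + 1*[1*3 - (-3)*3]
  = 1*(-3) - 3*(-7) + 1*(12) = 30
Dx = 13*[(-3)*(-1) - 2*3] - 3*[(-18)*(-1) - 2*13] + 1*[(-18)*3 - (-3)*13]
  = 13*(-3) - 3*(-8) + 1*(-15) = -30
Dy = 1*[(-18)*(-1) - 2*13] - 13*[1*(-1) - 2*3] + 1*[1*13 - (-18)*3]
  = 1*(-8) - 13*(-7) + 1*(67) = 150
Dz = 1*[(-3)*13 - (-18)*3] - 3*[1*13 - (-18)*3] + 13*[1*3 - (-3)*3]
  = 1*(15) - 3*(67) + 13*(12) = -30
x = Dx/D = -30/30 = -1, y = Dy/D = 150/30 = 5, z = Dz/D = -30/30 = -1
Check eq1: (1)(-1) + (3)(5) + (1)(-1) = 13 = 13 ✓
Check eq2: (1)(-1) + (-3)(5) + (2)(-1) = -18 = -18 ✓
Check eq3: (3)(-1) + (3)(5) + (-1)(-1) = 13 = 13 ✓

x = -1, y = 5, z = -1


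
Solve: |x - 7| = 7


An absolute value equation |expr| = 7 gives two cases:
Case 1: x - 7 = 7
  x = 14, so x = 14
Case 2: x - 7 = -7
  x = 0, so x = 0

x = 0, x = 14


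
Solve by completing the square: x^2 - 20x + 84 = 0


Start: x^2 - 20x + 84 = 0
Move constant: x^2 - 20x = -84
Half of -20 is -10, squared is 100
Add 100 to both sides: x^2 - 20x + 100 = 16
(x - 10)^2 = 16
x - 10 = ±4
x = 10 + 4 = 14 or x = 10 - 4 = 6

x = 6, x = 14


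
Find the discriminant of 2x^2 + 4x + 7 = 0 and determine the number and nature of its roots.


For ax^2 + bx + c = 0, discriminant D = b^2 - 4ac
Here a = 2, b = 4, c = 7
D = (4)^2 - 4(2)(7) = 16 - 56 = -40

D = -40 < 0
The equation has no real roots (2 complex conjugate roots).

Discriminant = -40, no real roots (2 complex conjugate roots)


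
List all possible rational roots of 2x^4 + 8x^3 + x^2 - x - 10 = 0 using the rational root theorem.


Rational root theorem: possible roots are ±p/q where:
  p divides the constant term (-10): p ∈ {1, 2, 5, 10}
  q divides the leading coefficient (2): q ∈ {1, 2}

All possible rational roots: -10, -5, -5/2, -2, -1, -1/2, 1/2, 1, 2, 5/2, 5, 10

-10, -5, -5/2, -2, -1, -1/2, 1/2, 1, 2, 5/2, 5, 10


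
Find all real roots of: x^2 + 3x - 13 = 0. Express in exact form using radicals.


Using the quadratic formula: x = (-b ± sqrt(b^2 - 4ac)) / (2a)
Here a = 1, b = 3, c = -13
Discriminant = b^2 - 4ac = 3^2 - 4(1)(-13) = 9 + 52 = 61
Since discriminant = 61 > 0, there are two real roots.
x = (-3 ± sqrt(61)) / 2
Numerically: x ≈ 2.4051 or x ≈ -5.4051

x = (-3 + sqrt(61)) / 2 or x = (-3 - sqrt(61)) / 2


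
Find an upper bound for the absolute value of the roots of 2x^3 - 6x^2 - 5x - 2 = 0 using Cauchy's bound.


Cauchy's bound: all roots r satisfy |r| <= 1 + max(|a_i/a_n|) for i = 0,...,n-1
where a_n is the leading coefficient.

Coefficients: [2, -6, -5, -2]
Leading coefficient a_n = 2
Ratios |a_i/a_n|: 3, 5/2, 1
Maximum ratio: 3
Cauchy's bound: |r| <= 1 + 3 = 4

Upper bound = 4


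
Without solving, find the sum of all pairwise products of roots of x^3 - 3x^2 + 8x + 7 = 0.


By Vieta's formulas for x^3 + bx^2 + cx + d = 0:
  r1 + r2 + r3 = -b/a = 3
  r1*r2 + r1*r3 + r2*r3 = c/a = 8
  r1*r2*r3 = -d/a = -7


Sum of pairwise products = 8


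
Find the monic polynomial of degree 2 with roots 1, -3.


A monic polynomial with roots 1, -3 is:
p(x) = (x - 1)(x + 3)
After multiplying by (x - 1): x - 1
After multiplying by (x + 3): x^2 + 2x - 3

x^2 + 2x - 3


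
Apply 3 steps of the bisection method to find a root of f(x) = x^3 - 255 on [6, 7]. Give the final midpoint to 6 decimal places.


f(x) = x^3 - 255
f(6) = -39 < 0
f(7) = 88 > 0

Step 1: midpoint = (6.000000 + 7.000000)/2 = 6.500000
  f(6.500000) = 19.625000
  f(mid) > 0, so root is in [6.000000, 6.500000]

Step 2: midpoint = (6.000000 + 6.500000)/2 = 6.250000
  f(6.250000) = -10.859375
  f(mid) < 0, so root is in [6.250000, 6.500000]

Step 3: midpoint = (6.250000 + 6.500000)/2 = 6.375000
  f(6.375000) = 4.083984
  f(mid) > 0, so root is in [6.250000, 6.375000]

midpoint = 6.375000


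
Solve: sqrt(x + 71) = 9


Square both sides: x + 71 = 9^2 = 81
x = 81 - 71 = 10
x = 10
Check: sqrt(1*10 + 71) = sqrt(81) = 9 ✓

x = 10


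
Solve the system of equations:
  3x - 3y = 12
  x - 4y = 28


Using Cramer's rule:
Determinant D = (3)(-4) - (1)(-3) = -12 + 3 = -9
Dx = (12)(-4) - (28)(-3) = -48 + 84 = 36
Dy = (3)(28) - (1)(12) = 84 - 12 = 72
x = Dx/D = 36/-9 = -4
y = Dy/D = 72/-9 = -8

x = -4, y = -8


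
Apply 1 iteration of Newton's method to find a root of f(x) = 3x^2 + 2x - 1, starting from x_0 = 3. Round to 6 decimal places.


Newton's method: x_(n+1) = x_n - f(x_n)/f'(x_n)
f(x) = 3x^2 + 2x - 1
f'(x) = 6x + 2

Iteration 1:
  f(3.000000) = 32.000000
  f'(3.000000) = 20.000000
  x_1 = 3.000000 - (32.000000)/(20.000000) = 1.400000

x_1 = 1.400000


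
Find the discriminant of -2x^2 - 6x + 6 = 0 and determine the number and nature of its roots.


For ax^2 + bx + c = 0, discriminant D = b^2 - 4ac
Here a = -2, b = -6, c = 6
D = (-6)^2 - 4(-2)(6) = 36 + 48 = 84

D = 84 > 0 but not a perfect square
The equation has 2 distinct real irrational roots.

Discriminant = 84, 2 distinct real irrational roots


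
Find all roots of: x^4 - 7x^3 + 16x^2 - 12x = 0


The constant term is 0, so x = 0 is a root. Factor out x:
  x^3 - 7x^2 + 16x - 12 = 0
Let p(x) = x^3 - 7x^2 + 16x - 12. By the rational root theorem (leading coefficient 1), any rational root is an integer divisor of 12: try ±1, ±2, ... in turn.
Test x = 1: value = -2 ≠ 0.
Test x = -1: value = -36 ≠ 0.
Test x = 2: value = 0 ✓, so (x - 2) is a factor.
Synthetic division by (x - 2): bring down 1; 1(2) - 7 = -5; (-5)(2) + 16 = 6; 6(2) - 12 = 0 → quotient x^2 - 5x + 6, remainder 0.
Solve the quadratic x^2 - 5x + 6 = 0: discriminant = (-5)^2 - 4(1)(6) = 25 - 24 = 1.
sqrt(1) = 1, so x = (5 ± 1)/2: x = 3 or x = 2.
Collecting all roots found:

x = 0, x = 2 (multiplicity 2), x = 3


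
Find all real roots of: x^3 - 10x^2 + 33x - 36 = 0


Let p(x) = x^3 - 10x^2 + 33x - 36. By the rational root theorem (leading coefficient 1), any rational root is an integer divisor of 36: try ±1, ±2, ... in turn.
Test x = 1: value = -12 ≠ 0.
Test x = -1: value = -80 ≠ 0.
Test x = 2: value = -2 ≠ 0.
Test x = -2: value = -150 ≠ 0.
Test x = 3: value = 0 ✓, so (x - 3) is a factor.
Synthetic division by (x - 3): bring down 1; 1(3) - 10 = -7; (-7)(3) + 33 = 12; 12(3) - 36 = 0 → quotient x^2 - 7x + 12, remainder 0.
Solve the quadratic x^2 - 7x + 12 = 0: discriminant = (-7)^2 - 4(1)(12) = 49 - 48 = 1.
sqrt(1) = 1, so x = (7 ± 1)/2: x = 4 or x = 3.

x = 3 (multiplicity 2), x = 4


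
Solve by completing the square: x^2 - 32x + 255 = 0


Start: x^2 - 32x + 255 = 0
Move constant: x^2 - 32x = -255
Half of -32 is -16, squared is 256
Add 256 to both sides: x^2 - 32x + 256 = 1
(x - 16)^2 = 1
x - 16 = ±1
x = 16 + 1 = 17 or x = 16 - 1 = 15

x = 15, x = 17


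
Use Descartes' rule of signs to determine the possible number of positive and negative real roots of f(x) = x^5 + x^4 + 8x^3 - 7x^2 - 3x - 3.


Descartes' rule of signs:

For positive roots, count sign changes in f(x) = x^5 + x^4 + 8x^3 - 7x^2 - 3x - 3:
Signs of coefficients: +, +, +, -, -, -
Number of sign changes: 1
Possible positive real roots: 1

For negative roots, examine f(-x) = -x^5 + x^4 - 8x^3 - 7x^2 + 3x - 3:
Signs of coefficients: -, +, -, -, +, -
Number of sign changes: 4
Possible negative real roots: 4, 2, 0

Positive roots: 1; Negative roots: 4 or 2 or 0


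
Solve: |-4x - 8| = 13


An absolute value equation |expr| = 13 gives two cases:
Case 1: -4x - 8 = 13
  -4x = 21, so x = -21/4
Case 2: -4x - 8 = -13
  -4x = -5, so x = 5/4

x = -21/4, x = 5/4


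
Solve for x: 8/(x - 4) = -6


Multiply both sides by (x - 4): 8 = -6(x - 4)
Distribute: 8 = -6x + 24
-6x = 8 - 24 = -16
x = 8/3

x = 8/3


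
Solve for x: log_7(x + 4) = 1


Convert to exponential form: x + 4 = 7^1 = 7
x = 7 - 4 = 3
Check: log_7(3 + 4) = log_7(7) = log_7(7) = 1 ✓

x = 3


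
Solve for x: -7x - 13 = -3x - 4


Starting with: -7x - 13 = -3x - 4
Move all x terms to left: (-7 + 3)x = -4 + 13
Simplify: -4x = 9
Divide both sides by -4: x = -9/4

x = -9/4


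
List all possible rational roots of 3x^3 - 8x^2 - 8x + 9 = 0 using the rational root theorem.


Rational root theorem: possible roots are ±p/q where:
  p divides the constant term (9): p ∈ {1, 3, 9}
  q divides the leading coefficient (3): q ∈ {1, 3}

All possible rational roots: -9, -3, -1, -1/3, 1/3, 1, 3, 9

-9, -3, -1, -1/3, 1/3, 1, 3, 9


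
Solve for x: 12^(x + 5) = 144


Express both sides with the same base.
144 = 12^2
Since the bases match, equate exponents: x + 5 = 2
So x = 2 - (5) = -3

x = -3


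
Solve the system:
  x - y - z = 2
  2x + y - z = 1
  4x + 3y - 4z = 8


Using Cramer's rule. Expand each determinant along the first row.
D  = 1*[1*(-4) - (-1)*3] - (-1)*[2*(-4) - (-1)*4] + (-1)*[2*3 - 1*4]
  = 1*(-1) - (-1)*(-4) + (-1)*(2) = -7
Dx = 2*[1*(-4) - (-1)*3] - (-1)*[1*(-4) - (-1)*8] + (-1)*[1*3 - 1*8]
  = 2*(-1) - (-1)*(4) + (-1)*(-5) = 7
Dy = 1*[1*(-4) - (-1)*8] - 2*[2*(-4) - (-1)*4] + (-1)*[2*8 - 1*4]
  = 1*(4) - 2*(-4) + (-1)*(12) = 0
Dz = 1*[1*8 - 1*3] - (-1)*[2*8 - 1*4] + 2*[2*3 - 1*4]
  = 1*(5) - (-1)*(12) + 2*(2) = 21
x = Dx/D = 7/-7 = -1, y = Dy/D = 0/-7 = 0, z = Dz/D = 21/-7 = -3
Check eq1: (1)(-1) + (-1)(0) + (-1)(-3) = 2 = 2 ✓
Check eq2: (2)(-1) + (1)(0) + (-1)(-3) = 1 = 1 ✓
Check eq3: (4)(-1) + (3)(0) + (-4)(-3) = 8 = 8 ✓

x = -1, y = 0, z = -3


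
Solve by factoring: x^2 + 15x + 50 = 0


We need two numbers that multiply to 50 and add to 15.
Those numbers are 5 and 10 (since 5 * 10 = 50 and 5 + 10 = 15).
So x^2 + 15x + 50 = (x + 5)(x + 10) = 0
Setting each factor to zero: x = -5 or x = -10

x = -10, x = -5


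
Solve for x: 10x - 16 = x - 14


Starting with: 10x - 16 = x - 14
Move all x terms to left: (10 - 1)x = -14 + 16
Simplify: 9x = 2
Divide both sides by 9: x = 2/9

x = 2/9


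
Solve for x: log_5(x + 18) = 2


Convert to exponential form: x + 18 = 5^2 = 25
x = 25 - 18 = 7
Check: log_5(7 + 18) = log_5(25) = log_5(25) = 2 ✓

x = 7


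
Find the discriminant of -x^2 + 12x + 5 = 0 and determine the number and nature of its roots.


For ax^2 + bx + c = 0, discriminant D = b^2 - 4ac
Here a = -1, b = 12, c = 5
D = (12)^2 - 4(-1)(5) = 144 + 20 = 164

D = 164 > 0 but not a perfect square
The equation has 2 distinct real irrational roots.

Discriminant = 164, 2 distinct real irrational roots


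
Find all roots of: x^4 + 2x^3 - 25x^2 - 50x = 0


The constant term is 0, so x = 0 is a root. Factor out x:
  x^3 + 2x^2 - 25x - 50 = 0
Let p(x) = x^3 + 2x^2 - 25x - 50. By the rational root theorem (leading coefficient 1), any rational root is an integer divisor of 50: try ±1, ±2, ... in turn.
Test x = 1: value = -72 ≠ 0.
Test x = -1: value = -24 ≠ 0.
Test x = 2: value = -84 ≠ 0.
Test x = -2: value = 0 ✓, so (x + 2) is a factor.
Synthetic division by (x + 2): bring down 1; 1(-2) + 2 = 0; 0(-2) - 25 = -25; (-25)(-2) - 50 = 0 → quotient x^2 - 25, remainder 0.
Solve the quadratic x^2 - 25 = 0: discriminant = 0^2 - 4(1)(-25) = 0 + 100 = 100.
sqrt(100) = 10, so x = (0 ± 10)/2: x = 5 or x = -5.
Collecting all roots found:

x = -5, x = -2, x = 0, x = 5


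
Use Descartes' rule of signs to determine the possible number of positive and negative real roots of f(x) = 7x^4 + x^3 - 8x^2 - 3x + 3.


Descartes' rule of signs:

For positive roots, count sign changes in f(x) = 7x^4 + x^3 - 8x^2 - 3x + 3:
Signs of coefficients: +, +, -, -, +
Number of sign changes: 2
Possible positive real roots: 2, 0

For negative roots, examine f(-x) = 7x^4 - x^3 - 8x^2 + 3x + 3:
Signs of coefficients: +, -, -, +, +
Number of sign changes: 2
Possible negative real roots: 2, 0

Positive roots: 2 or 0; Negative roots: 2 or 0


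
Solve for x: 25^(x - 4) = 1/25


Express both sides with the same base.
1/25 = 25^(-1)
Since the bases match, equate exponents: x - 4 = -1
So x = -1 - (-4) = 3

x = 3


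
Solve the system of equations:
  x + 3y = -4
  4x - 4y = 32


Using Cramer's rule:
Determinant D = (1)(-4) - (4)(3) = -4 - 12 = -16
Dx = (-4)(-4) - (32)(3) = 16 - 96 = -80
Dy = (1)(32) - (4)(-4) = 32 + 16 = 48
x = Dx/D = -80/-16 = 5
y = Dy/D = 48/-16 = -3

x = 5, y = -3


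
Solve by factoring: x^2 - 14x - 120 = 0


We need two numbers that multiply to -120 and add to -14.
Those numbers are 6 and -20 (since 6 * (-20) = -120 and 6 + (-20) = -14).
So x^2 - 14x - 120 = (x + 6)(x - 20) = 0
Setting each factor to zero: x = -6 or x = 20

x = -6, x = 20


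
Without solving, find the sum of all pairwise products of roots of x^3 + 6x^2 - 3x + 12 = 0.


By Vieta's formulas for x^3 + bx^2 + cx + d = 0:
  r1 + r2 + r3 = -b/a = -6
  r1*r2 + r1*r3 + r2*r3 = c/a = -3
  r1*r2*r3 = -d/a = -12


Sum of pairwise products = -3


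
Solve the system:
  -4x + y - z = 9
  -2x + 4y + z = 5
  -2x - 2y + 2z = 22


Using Cramer's rule. Expand each determinant along the first row.
D  = (-4)*[4*2 - 1*(-2)] - 1*[(-2)*2 - 1*(-2)] + (-1)*[(-2)*(-2) - 4*(-2)]
  = (-4)*(10) - 1*(-2) + (-1)*(12) = -50
Dx = 9*[4*2 - 1*(-2)] - 1*[5*2 - 1*22] + (-1)*[5*(-2) - 4*22]
  = 9*(10) - 1*(-12) + (-1)*(-98) = 200
Dy = (-4)*[5*2 - 1*22] - 9*[(-2)*2 - 1*(-2)] + (-1)*[(-2)*22 - 5*(-2)]
  = (-4)*(-12) - 9*(-2) + (-1)*(-34) = 100
Dz = (-4)*[4*22 - 5*(-2)] - 1*[(-2)*22 - 5*(-2)] + 9*[(-2)*(-2) - 4*(-2)]
  = (-4)*(98) - 1*(-34) + 9*(12) = -250
x = Dx/D = 200/-50 = -4, y = Dy/D = 100/-50 = -2, z = Dz/D = -250/-50 = 5
Check eq1: (-4)(-4) + (1)(-2) + (-1)(5) = 9 = 9 ✓
Check eq2: (-2)(-4) + (4)(-2) + (1)(5) = 5 = 5 ✓
Check eq3: (-2)(-4) + (-2)(-2) + (2)(5) = 22 = 22 ✓

x = -4, y = -2, z = 5


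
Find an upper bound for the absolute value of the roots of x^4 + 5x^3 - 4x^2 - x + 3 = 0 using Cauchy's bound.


Cauchy's bound: all roots r satisfy |r| <= 1 + max(|a_i/a_n|) for i = 0,...,n-1
where a_n is the leading coefficient.

Coefficients: [1, 5, -4, -1, 3]
Leading coefficient a_n = 1
Ratios |a_i/a_n|: 5, 4, 1, 3
Maximum ratio: 5
Cauchy's bound: |r| <= 1 + 5 = 6

Upper bound = 6


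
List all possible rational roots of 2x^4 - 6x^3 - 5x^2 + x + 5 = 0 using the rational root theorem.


Rational root theorem: possible roots are ±p/q where:
  p divides the constant term (5): p ∈ {1, 5}
  q divides the leading coefficient (2): q ∈ {1, 2}

All possible rational roots: -5, -5/2, -1, -1/2, 1/2, 1, 5/2, 5

-5, -5/2, -1, -1/2, 1/2, 1, 5/2, 5


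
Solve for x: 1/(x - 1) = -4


Multiply both sides by (x - 1): 1 = -4(x - 1)
Distribute: 1 = -4x + 4
-4x = 1 - 4 = -3
x = 3/4

x = 3/4


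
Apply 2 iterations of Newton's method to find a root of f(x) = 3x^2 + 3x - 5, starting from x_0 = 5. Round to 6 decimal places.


Newton's method: x_(n+1) = x_n - f(x_n)/f'(x_n)
f(x) = 3x^2 + 3x - 5
f'(x) = 6x + 3

Iteration 1:
  f(5.000000) = 85.000000
  f'(5.000000) = 33.000000
  x_1 = 5.000000 - (85.000000)/(33.000000) = 2.424242

Iteration 2:
  f(2.424242) = 19.903581
  f'(2.424242) = 17.545455
  x_2 = 2.424242 - (19.903581)/(17.545455) = 1.289841

x_2 = 1.289841


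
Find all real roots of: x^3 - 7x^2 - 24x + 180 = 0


Let p(x) = x^3 - 7x^2 - 24x + 180. By the rational root theorem (leading coefficient 1), any rational root is an integer divisor of 180: try ±1, ±2, ... in turn.
Test x = 1: value = 150 ≠ 0.
Test x = -1: value = 196 ≠ 0.
Test x = 2: value = 112 ≠ 0.
Test x = -2: value = 192 ≠ 0.
Test x = 3: value = 72 ≠ 0.
Test x = -3: value = 162 ≠ 0.
Test x = 4: value = 36 ≠ 0.
Test x = -4: value = 100 ≠ 0.
Test x = 5: value = 10 ≠ 0.
Test x = -5: value = 0 ✓, so (x + 5) is a factor.
Synthetic division by (x + 5): bring down 1; 1(-5) - 7 = -12; (-12)(-5) - 24 = 36; 36(-5) + 180 = 0 → quotient x^2 - 12x + 36, remainder 0.
Solve the quadratic x^2 - 12x + 36 = 0: discriminant = (-12)^2 - 4(1)(36) = 144 - 144 = 0.
Discriminant = 0, so a double root: x = 12/2 = 6.

x = -5, x = 6 (multiplicity 2)


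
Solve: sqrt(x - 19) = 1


Square both sides: x - 19 = 1^2 = 1
x = 1 + 19 = 20
x = 20
Check: sqrt(1*20 - 19) = sqrt(1) = 1 ✓

x = 20


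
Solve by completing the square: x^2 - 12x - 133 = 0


Start: x^2 - 12x - 133 = 0
Move constant: x^2 - 12x = 133
Half of -12 is -6, squared is 36
Add 36 to both sides: x^2 - 12x + 36 = 169
(x - 6)^2 = 169
x - 6 = ±13
x = 6 + 13 = 19 or x = 6 - 13 = -7

x = -7, x = 19


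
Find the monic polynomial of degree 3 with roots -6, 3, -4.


A monic polynomial with roots -6, 3, -4 is:
p(x) = (x + 6)(x - 3)(x + 4)
After multiplying by (x + 6): x + 6
After multiplying by (x - 3): x^2 + 3x - 18
After multiplying by (x + 4): x^3 + 7x^2 - 6x - 72

x^3 + 7x^2 - 6x - 72


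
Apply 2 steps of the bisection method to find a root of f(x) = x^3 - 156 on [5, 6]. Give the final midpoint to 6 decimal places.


f(x) = x^3 - 156
f(5) = -31 < 0
f(6) = 60 > 0

Step 1: midpoint = (5.000000 + 6.000000)/2 = 5.500000
  f(5.500000) = 10.375000
  f(mid) > 0, so root is in [5.000000, 5.500000]

Step 2: midpoint = (5.000000 + 5.500000)/2 = 5.250000
  f(5.250000) = -11.296875
  f(mid) < 0, so root is in [5.250000, 5.500000]

midpoint = 5.250000


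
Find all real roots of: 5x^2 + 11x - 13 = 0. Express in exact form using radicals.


Using the quadratic formula: x = (-b ± sqrt(b^2 - 4ac)) / (2a)
Here a = 5, b = 11, c = -13
Discriminant = b^2 - 4ac = 11^2 - 4(5)(-13) = 121 + 260 = 381
Since discriminant = 381 > 0, there are two real roots.
x = (-11 ± sqrt(381)) / 10
Numerically: x ≈ 0.8519 or x ≈ -3.0519

x = (-11 + sqrt(381)) / 10 or x = (-11 - sqrt(381)) / 10


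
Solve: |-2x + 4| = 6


An absolute value equation |expr| = 6 gives two cases:
Case 1: -2x + 4 = 6
  -2x = 2, so x = -1
Case 2: -2x + 4 = -6
  -2x = -10, so x = 5

x = -1, x = 5


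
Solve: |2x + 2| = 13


An absolute value equation |expr| = 13 gives two cases:
Case 1: 2x + 2 = 13
  2x = 11, so x = 11/2
Case 2: 2x + 2 = -13
  2x = -15, so x = -15/2

x = -15/2, x = 11/2


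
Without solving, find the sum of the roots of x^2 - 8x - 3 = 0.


By Vieta's formulas for ax^2 + bx + c = 0:
  Sum of roots = -b/a
  Product of roots = c/a

Here a = 1, b = -8, c = -3
Sum = -(-8)/1 = 8
Product = -3/1 = -3

Sum = 8


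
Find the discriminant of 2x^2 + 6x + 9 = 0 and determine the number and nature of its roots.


For ax^2 + bx + c = 0, discriminant D = b^2 - 4ac
Here a = 2, b = 6, c = 9
D = (6)^2 - 4(2)(9) = 36 - 72 = -36

D = -36 < 0
The equation has no real roots (2 complex conjugate roots).

Discriminant = -36, no real roots (2 complex conjugate roots)


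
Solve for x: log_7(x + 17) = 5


Convert to exponential form: x + 17 = 7^5 = 16807
x = 16807 - 17 = 16790
Check: log_7(16790 + 17) = log_7(16807) = log_7(16807) = 5 ✓

x = 16790


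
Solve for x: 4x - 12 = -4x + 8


Starting with: 4x - 12 = -4x + 8
Move all x terms to left: (4 + 4)x = 8 + 12
Simplify: 8x = 20
Divide both sides by 8: x = 5/2

x = 5/2


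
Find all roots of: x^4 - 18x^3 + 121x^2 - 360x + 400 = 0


Let p(x) = x^4 - 18x^3 + 121x^2 - 360x + 400. By the rational root theorem (leading coefficient 1), any rational root is an integer divisor of 400: try ±1, ±2, ... in turn.
Test x = 1: value = 144 ≠ 0.
Test x = -1: value = 900 ≠ 0.
Test x = 2: value = 36 ≠ 0.
Test x = -2: value = 1764 ≠ 0.
Test x = 4: value = 0 ✓, so (x - 4) is a factor.
Synthetic division by (x - 4): bring down 1; 1(4) - 18 = -14; (-14)(4) + 121 = 65; 65(4) - 360 = -100; (-100)(4) + 400 = 0 → quotient x^3 - 14x^2 + 65x - 100, remainder 0.
Continue with the quotient x^3 - 14x^2 + 65x - 100 (candidates must divide 100; re-test x = 4 first in case it repeats).
Test x = 4: value = 0 ✓, so (x - 4) is a factor.
Synthetic division by (x - 4): bring down 1; 1(4) - 14 = -10; (-10)(4) + 65 = 25; 25(4) - 100 = 0 → quotient x^2 - 10x + 25, remainder 0.
Solve the quadratic x^2 - 10x + 25 = 0: discriminant = (-10)^2 - 4(1)(25) = 100 - 100 = 0.
Discriminant = 0, so a double root: x = 10/2 = 5.
Collecting all roots found:

x = 4 (multiplicity 2), x = 5 (multiplicity 2)


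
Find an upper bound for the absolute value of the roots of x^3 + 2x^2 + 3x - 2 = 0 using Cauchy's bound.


Cauchy's bound: all roots r satisfy |r| <= 1 + max(|a_i/a_n|) for i = 0,...,n-1
where a_n is the leading coefficient.

Coefficients: [1, 2, 3, -2]
Leading coefficient a_n = 1
Ratios |a_i/a_n|: 2, 3, 2
Maximum ratio: 3
Cauchy's bound: |r| <= 1 + 3 = 4

Upper bound = 4


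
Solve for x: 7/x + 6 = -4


Subtract 6 from both sides: 7/x = -10
Multiply both sides by x: 7 = -10 * x
Divide by -10: x = -7/10

x = -7/10


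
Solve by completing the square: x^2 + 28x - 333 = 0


Start: x^2 + 28x - 333 = 0
Move constant: x^2 + 28x = 333
Half of 28 is 14, squared is 196
Add 196 to both sides: x^2 + 28x + 196 = 529
(x + 14)^2 = 529
x + 14 = ±23
x = -14 + 23 = 9 or x = -14 - 23 = -37

x = -37, x = 9


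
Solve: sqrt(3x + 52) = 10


Square both sides: 3x + 52 = 10^2 = 100
3x = 100 - 52 = 48
x = 16
Check: sqrt(3*16 + 52) = sqrt(100) = 10 ✓

x = 16


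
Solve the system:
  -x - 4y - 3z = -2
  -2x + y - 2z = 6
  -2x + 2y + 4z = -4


Using Cramer's rule. Expand each determinant along the first row.
D  = (-1)*[1*4 - (-2)*2] - (-4)*[(-2)*4 - (-2)*(-2)] + (-3)*[(-2)*2 - 1*(-2)]
  = (-1)*(8) - (-4)*(-12) + (-3)*(-2) = -50
Dx = (-2)*[1*4 - (-2)*2] - (-4)*[6*4 - (-2)*(-4)] + (-3)*[6*2 - 1*(-4)]
  = (-2)*(8) - (-4)*(16) + (-3)*(16) = 0
Dy = (-1)*[6*4 - (-2)*(-4)] - (-2)*[(-2)*4 - (-2)*(-2)] + (-3)*[(-2)*(-4) - 6*(-2)]
  = (-1)*(16) - (-2)*(-12) + (-3)*(20) = -100
Dz = (-1)*[1*(-4) - 6*2] - (-4)*[(-2)*(-4) - 6*(-2)] + (-2)*[(-2)*2 - 1*(-2)]
  = (-1)*(-16) - (-4)*(20) + (-2)*(-2) = 100
x = Dx/D = 0/-50 = 0, y = Dy/D = -100/-50 = 2, z = Dz/D = 100/-50 = -2
Check eq1: (-1)(0) + (-4)(2) + (-3)(-2) = -2 = -2 ✓
Check eq2: (-2)(0) + (1)(2) + (-2)(-2) = 6 = 6 ✓
Check eq3: (-2)(0) + (2)(2) + (4)(-2) = -4 = -4 ✓

x = 0, y = 2, z = -2


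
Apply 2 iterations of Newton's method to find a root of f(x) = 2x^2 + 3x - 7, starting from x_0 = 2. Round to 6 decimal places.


Newton's method: x_(n+1) = x_n - f(x_n)/f'(x_n)
f(x) = 2x^2 + 3x - 7
f'(x) = 4x + 3

Iteration 1:
  f(2.000000) = 7.000000
  f'(2.000000) = 11.000000
  x_1 = 2.000000 - (7.000000)/(11.000000) = 1.363636

Iteration 2:
  f(1.363636) = 0.809917
  f'(1.363636) = 8.454545
  x_2 = 1.363636 - (0.809917)/(8.454545) = 1.267840

x_2 = 1.267840


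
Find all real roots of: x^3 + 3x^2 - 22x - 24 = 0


Let p(x) = x^3 + 3x^2 - 22x - 24. By the rational root theorem (leading coefficient 1), any rational root is an integer divisor of 24: try ±1, ±2, ... in turn.
Test x = 1: value = -42 ≠ 0.
Test x = -1: value = 0 ✓, so (x + 1) is a factor.
Synthetic division by (x + 1): bring down 1; 1(-1) + 3 = 2; 2(-1) - 22 = -24; (-24)(-1) - 24 = 0 → quotient x^2 + 2x - 24, remainder 0.
Solve the quadratic x^2 + 2x - 24 = 0: discriminant = 2^2 - 4(1)(-24) = 4 + 96 = 100.
sqrt(100) = 10, so x = (-2 ± 10)/2: x = 4 or x = -6.

x = -6, x = -1, x = 4


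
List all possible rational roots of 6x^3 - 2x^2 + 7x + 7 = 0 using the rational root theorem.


Rational root theorem: possible roots are ±p/q where:
  p divides the constant term (7): p ∈ {1, 7}
  q divides the leading coefficient (6): q ∈ {1, 2, 3, 6}

All possible rational roots: -7, -7/2, -7/3, -7/6, -1, -1/2, -1/3, -1/6, 1/6, 1/3, 1/2, 1, 7/6, 7/3, 7/2, 7

-7, -7/2, -7/3, -7/6, -1, -1/2, -1/3, -1/6, 1/6, 1/3, 1/2, 1, 7/6, 7/3, 7/2, 7


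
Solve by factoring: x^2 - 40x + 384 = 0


We need two numbers that multiply to 384 and add to -40.
Those numbers are -16 and -24 (since (-16) * (-24) = 384 and (-16) + (-24) = -40).
So x^2 - 40x + 384 = (x - 16)(x - 24) = 0
Setting each factor to zero: x = 16 or x = 24

x = 16, x = 24


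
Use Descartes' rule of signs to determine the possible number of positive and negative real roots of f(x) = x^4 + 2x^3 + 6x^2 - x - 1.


Descartes' rule of signs:

For positive roots, count sign changes in f(x) = x^4 + 2x^3 + 6x^2 - x - 1:
Signs of coefficients: +, +, +, -, -
Number of sign changes: 1
Possible positive real roots: 1

For negative roots, examine f(-x) = x^4 - 2x^3 + 6x^2 + x - 1:
Signs of coefficients: +, -, +, +, -
Number of sign changes: 3
Possible negative real roots: 3, 1

Positive roots: 1; Negative roots: 3 or 1


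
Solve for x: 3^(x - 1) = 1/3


Express both sides with the same base.
1/3 = 3^(-1)
Since the bases match, equate exponents: x - 1 = -1
So x = -1 - (-1) = 0

x = 0


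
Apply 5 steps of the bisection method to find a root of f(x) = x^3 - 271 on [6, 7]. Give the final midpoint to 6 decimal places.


f(x) = x^3 - 271
f(6) = -55 < 0
f(7) = 72 > 0

Step 1: midpoint = (6.000000 + 7.000000)/2 = 6.500000
  f(6.500000) = 3.625000
  f(mid) > 0, so root is in [6.000000, 6.500000]

Step 2: midpoint = (6.000000 + 6.500000)/2 = 6.250000
  f(6.250000) = -26.859375
  f(mid) < 0, so root is in [6.250000, 6.500000]

Step 3: midpoint = (6.250000 + 6.500000)/2 = 6.375000
  f(6.375000) = -11.916016
  f(mid) < 0, so root is in [6.375000, 6.500000]

Step 4: midpoint = (6.375000 + 6.500000)/2 = 6.437500
  f(6.437500) = -4.220947
  f(mid) < 0, so root is in [6.437500, 6.500000]

Step 5: midpoint = (6.437500 + 6.500000)/2 = 6.468750
  f(6.468750) = -0.316925
  f(mid) < 0, so root is in [6.468750, 6.500000]

midpoint = 6.468750


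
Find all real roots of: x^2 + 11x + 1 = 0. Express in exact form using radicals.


Using the quadratic formula: x = (-b ± sqrt(b^2 - 4ac)) / (2a)
Here a = 1, b = 11, c = 1
Discriminant = b^2 - 4ac = 11^2 - 4(1)(1) = 121 - 4 = 117
Since discriminant = 117 > 0, there are two real roots.
x = (-11 ± 3*sqrt(13)) / 2
Numerically: x ≈ -0.0917 or x ≈ -10.9083

x = (-11 + 3*sqrt(13)) / 2 or x = (-11 - 3*sqrt(13)) / 2


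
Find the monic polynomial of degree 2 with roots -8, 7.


A monic polynomial with roots -8, 7 is:
p(x) = (x + 8)(x - 7)
After multiplying by (x + 8): x + 8
After multiplying by (x - 7): x^2 + x - 56

x^2 + x - 56


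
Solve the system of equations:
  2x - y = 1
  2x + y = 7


Using Cramer's rule:
Determinant D = (2)(1) - (2)(-1) = 2 + 2 = 4
Dx = (1)(1) - (7)(-1) = 1 + 7 = 8
Dy = (2)(7) - (2)(1) = 14 - 2 = 12
x = Dx/D = 8/4 = 2
y = Dy/D = 12/4 = 3

x = 2, y = 3


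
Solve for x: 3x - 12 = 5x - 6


Starting with: 3x - 12 = 5x - 6
Move all x terms to left: (3 - 5)x = -6 + 12
Simplify: -2x = 6
Divide both sides by -2: x = -3

x = -3


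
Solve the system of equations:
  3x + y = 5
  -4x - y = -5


Using Cramer's rule:
Determinant D = (3)(-1) - (-4)(1) = -3 + 4 = 1
Dx = (5)(-1) - (-5)(1) = -5 + 5 = 0
Dy = (3)(-5) - (-4)(5) = -15 + 20 = 5
x = Dx/D = 0/1 = 0
y = Dy/D = 5/1 = 5

x = 0, y = 5


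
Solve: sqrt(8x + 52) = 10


Square both sides: 8x + 52 = 10^2 = 100
8x = 100 - 52 = 48
x = 6
Check: sqrt(8*6 + 52) = sqrt(100) = 10 ✓

x = 6


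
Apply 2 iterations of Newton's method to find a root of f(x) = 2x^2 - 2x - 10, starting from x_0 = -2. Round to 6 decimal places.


Newton's method: x_(n+1) = x_n - f(x_n)/f'(x_n)
f(x) = 2x^2 - 2x - 10
f'(x) = 4x - 2

Iteration 1:
  f(-2.000000) = 2.000000
  f'(-2.000000) = -10.000000
  x_1 = -2.000000 - (2.000000)/(-10.000000) = -1.800000

Iteration 2:
  f(-1.800000) = 0.080000
  f'(-1.800000) = -9.200000
  x_2 = -1.800000 - (0.080000)/(-9.200000) = -1.791304

x_2 = -1.791304
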